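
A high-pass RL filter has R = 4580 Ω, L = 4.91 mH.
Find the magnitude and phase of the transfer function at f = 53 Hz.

Step 1 — Angular frequency: ω = 2π·53 = 333 rad/s.
Step 2 — Transfer function: H(jω) = jωL/(R + jωL).
Step 3 — Numerator jωL = j·1.635; denominator R + jωL = 4580 + j1.635.
Step 4 — H = 1.275e-07 + j0.000357.
Step 5 — Magnitude: |H| = 0.000357 (-68.9 dB); phase: φ = 90.0°.

|H| = 0.000357 (-68.9 dB), φ = 90.0°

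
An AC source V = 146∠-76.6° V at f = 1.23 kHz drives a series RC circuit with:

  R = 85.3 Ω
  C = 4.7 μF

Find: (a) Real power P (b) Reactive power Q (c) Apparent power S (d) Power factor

Step 1 — Angular frequency: ω = 2π·f = 2π·1230 = 7728 rad/s.
Step 2 — Component impedances:
  R: Z = R = 85.3 Ω
  C: Z = 1/(jωC) = -j/(ω·C) = 0 - j27.53 Ω
Step 3 — Series combination: Z_total = R + C = 85.3 - j27.53 Ω = 89.63∠-17.9° Ω.
Step 4 — Source phasor: V = 146∠-76.6° V = 33.84 - j142 V.
Step 5 — Current: I = V / Z = 0.8459 - j1.392 A = 1.629∠-58.7° A.
Step 6 — Complex power: S = V·I* = 226.3 - j73.04 VA.
Step 7 — Real power: P = Re(S) = 226.3 W.
Step 8 — Reactive power: Q = Im(S) = -73.04 VAR.
Step 9 — Apparent power: |S| = 237.8 VA.
Step 10 — Power factor: PF = P/|S| = 0.9517 (leading).

(a) P = 226.3 W  (b) Q = -73.04 VAR  (c) S = 237.8 VA  (d) PF = 0.9517 (leading)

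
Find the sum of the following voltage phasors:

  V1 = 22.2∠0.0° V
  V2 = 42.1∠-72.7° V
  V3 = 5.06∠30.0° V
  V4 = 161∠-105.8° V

Step 1 — Convert each phasor to rectangular form:
  V1 = 22.2·(cos(0.0°) + j·sin(0.0°)) = 22.2 V
  V2 = 42.1·(cos(-72.7°) + j·sin(-72.7°)) = 12.52 - j40.2 V
  V3 = 5.06·(cos(30.0°) + j·sin(30.0°)) = 4.382 + j2.53 V
  V4 = 161·(cos(-105.8°) + j·sin(-105.8°)) = -43.84 - j154.9 V
Step 2 — Sum components: V_total = -4.736 - j192.6 V.
Step 3 — Convert to polar: |V_total| = 192.6 V, ∠V_total = -91.4°.

V_total = 192.6∠-91.4° V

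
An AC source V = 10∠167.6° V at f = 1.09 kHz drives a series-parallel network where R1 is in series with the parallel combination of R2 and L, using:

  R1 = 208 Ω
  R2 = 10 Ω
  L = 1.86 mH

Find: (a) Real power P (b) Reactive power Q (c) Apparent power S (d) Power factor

Step 1 — Angular frequency: ω = 2π·f = 2π·1090 = 6849 rad/s.
Step 2 — Component impedances:
  R1: Z = R = 208 Ω
  R2: Z = R = 10 Ω
  L: Z = jωL = j·6849·0.00186 = 0 + j12.74 Ω
Step 3 — Parallel branch: R2 || L = 1/(1/R2 + 1/L) = 6.187 + j4.857 Ω.
Step 4 — Series with R1: Z_total = R1 + (R2 || L) = 214.2 + j4.857 Ω = 214.2∠1.3° Ω.
Step 5 — Source phasor: V = 10∠167.6° V = -9.767 + j2.147 V.
Step 6 — Current: I = V / Z = -0.04535 + j0.01105 A = 0.04668∠166.3° A.
Step 7 — Complex power: S = V·I* = 0.4666 + j0.01058 VA.
Step 8 — Real power: P = Re(S) = 0.4666 W.
Step 9 — Reactive power: Q = Im(S) = 0.01058 VAR.
Step 10 — Apparent power: |S| = 0.4668 VA.
Step 11 — Power factor: PF = P/|S| = 0.9997 (lagging).

(a) P = 0.4666 W  (b) Q = 0.01058 VAR  (c) S = 0.4668 VA  (d) PF = 0.9997 (lagging)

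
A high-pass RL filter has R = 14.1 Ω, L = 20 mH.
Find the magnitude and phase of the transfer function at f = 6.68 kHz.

Step 1 — Angular frequency: ω = 2π·6680 = 4.197e+04 rad/s.
Step 2 — Transfer function: H(jω) = jωL/(R + jωL).
Step 3 — Numerator jωL = j·839.4; denominator R + jωL = 14.1 + j839.4.
Step 4 — H = 0.9997 + j0.01679.
Step 5 — Magnitude: |H| = 0.9999 (-0.0 dB); phase: φ = 1.0°.

|H| = 0.9999 (-0.0 dB), φ = 1.0°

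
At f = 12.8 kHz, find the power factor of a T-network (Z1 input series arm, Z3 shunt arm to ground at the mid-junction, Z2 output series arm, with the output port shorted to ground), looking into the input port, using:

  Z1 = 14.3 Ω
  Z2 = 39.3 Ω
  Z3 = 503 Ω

Step 1 — Angular frequency: ω = 2π·f = 2π·1.28e+04 = 8.042e+04 rad/s.
Step 2 — Component impedances:
  Z1: Z = R = 14.3 Ω
  Z2: Z = R = 39.3 Ω
  Z3: Z = R = 503 Ω
Step 3 — With the output port shorted to ground, the output series arm Z2 runs from the junction to ground; the shunt arm Z3 also runs from the junction to ground. They appear in parallel: Z3 || Z2 = 36.45 Ω.
Step 4 — Series with input arm Z1: Z_in = Z1 + (Z3 || Z2) = 50.75 Ω = 50.75∠0.0° Ω.
Step 5 — Power factor: PF = cos(φ) = Re(Z)/|Z| = 50.75/50.75 = 1.
Step 6 — Type: Im(Z) = 0 ⇒ unity (phase φ = 0.0°).

PF = 1 (unity, φ = 0.0°)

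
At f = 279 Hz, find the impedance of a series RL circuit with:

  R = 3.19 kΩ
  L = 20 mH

Step 1 — Angular frequency: ω = 2π·f = 2π·279 = 1753 rad/s.
Step 2 — Component impedances:
  R: Z = R = 3190 Ω
  L: Z = jωL = j·1753·0.02 = 0 + j35.06 Ω
Step 3 — Series combination: Z_total = R + L = 3190 + j35.06 Ω = 3190∠0.6° Ω.

Z = 3190 + j35.06 Ω = 3190∠0.6° Ω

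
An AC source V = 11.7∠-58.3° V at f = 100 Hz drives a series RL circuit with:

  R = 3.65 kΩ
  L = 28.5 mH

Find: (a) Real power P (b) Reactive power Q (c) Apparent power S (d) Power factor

Step 1 — Angular frequency: ω = 2π·f = 2π·100 = 628.3 rad/s.
Step 2 — Component impedances:
  R: Z = R = 3650 Ω
  L: Z = jωL = j·628.3·0.0285 = 0 + j17.91 Ω
Step 3 — Series combination: Z_total = R + L = 3650 + j17.91 Ω = 3650∠0.3° Ω.
Step 4 — Source phasor: V = 11.7∠-58.3° V = 6.148 - j9.954 V.
Step 5 — Current: I = V / Z = 0.001671 - j0.002735 A = 0.003205∠-58.6° A.
Step 6 — Complex power: S = V·I* = 0.0375 + j0.000184 VA.
Step 7 — Real power: P = Re(S) = 0.0375 W.
Step 8 — Reactive power: Q = Im(S) = 0.000184 VAR.
Step 9 — Apparent power: |S| = 0.0375 VA.
Step 10 — Power factor: PF = P/|S| = 1 (lagging).

(a) P = 0.0375 W  (b) Q = 0.000184 VAR  (c) S = 0.0375 VA  (d) PF = 1 (lagging)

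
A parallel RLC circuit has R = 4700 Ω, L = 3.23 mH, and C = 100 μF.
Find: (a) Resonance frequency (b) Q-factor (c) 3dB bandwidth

Step 1 — Resonance: ω₀ = 1/√(LC) = 1/√(0.00323·0.0001) = 1760 rad/s.
Step 2 — f₀ = ω₀/(2π) = 280 Hz.
Step 3 — Parallel Q: Q = R/(ω₀L) = 4700/(1760·0.00323) = 827.
Step 4 — Bandwidth: Δω = ω₀/Q = 2.128 rad/s; BW = Δω/(2π) = 0.3386 Hz.

(a) f₀ = 280 Hz  (b) Q = 827  (c) BW = 0.3386 Hz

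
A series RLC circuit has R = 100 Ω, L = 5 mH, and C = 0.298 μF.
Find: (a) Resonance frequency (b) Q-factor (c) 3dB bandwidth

Step 1 — Resonance condition Im(Z)=0 gives ω₀ = 1/√(LC).
Step 2 — ω₀ = 1/√(0.005·2.98e-07) = 2.591e+04 rad/s.
Step 3 — f₀ = ω₀/(2π) = 4123 Hz.
Step 4 — Series Q: Q = ω₀L/R = 2.591e+04·0.005/100 = 1.295.
Step 5 — 3dB bandwidth: Δω = ω₀/Q = 2e+04 rad/s; BW = Δω/(2π) = 3183 Hz.

(a) f₀ = 4123 Hz  (b) Q = 1.295  (c) BW = 3183 Hz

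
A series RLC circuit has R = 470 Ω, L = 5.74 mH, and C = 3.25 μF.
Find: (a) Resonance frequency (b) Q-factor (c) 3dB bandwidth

Step 1 — Resonance condition Im(Z)=0 gives ω₀ = 1/√(LC).
Step 2 — ω₀ = 1/√(0.00574·3.25e-06) = 7322 rad/s.
Step 3 — f₀ = ω₀/(2π) = 1165 Hz.
Step 4 — Series Q: Q = ω₀L/R = 7322·0.00574/470 = 0.08942.
Step 5 — 3dB bandwidth: Δω = ω₀/Q = 8.188e+04 rad/s; BW = Δω/(2π) = 1.303e+04 Hz.

(a) f₀ = 1165 Hz  (b) Q = 0.08942  (c) BW = 1.303e+04 Hz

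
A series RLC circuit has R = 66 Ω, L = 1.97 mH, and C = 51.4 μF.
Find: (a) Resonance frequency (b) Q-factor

Step 1 — Resonance condition Im(Z)=0 gives ω₀ = 1/√(LC).
Step 2 — ω₀ = 1/√(0.00197·5.14e-05) = 3143 rad/s.
Step 3 — f₀ = ω₀/(2π) = 500.2 Hz.
Step 4 — Series Q: Q = ω₀L/R = 3143·0.00197/66 = 0.0938.

(a) f₀ = 500.2 Hz  (b) Q = 0.0938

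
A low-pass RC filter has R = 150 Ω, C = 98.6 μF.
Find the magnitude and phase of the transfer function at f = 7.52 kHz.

Step 1 — Angular frequency: ω = 2π·7520 = 4.725e+04 rad/s.
Step 2 — Transfer function: H(jω) = 1/(1 + jωRC).
Step 3 — Denominator: 1 + jωRC = 1 + j·4.725e+04·150·9.86e-05 = 1 + j698.8.
Step 4 — H = 2.048e-06 - j0.001431.
Step 5 — Magnitude: |H| = 0.001431 (-56.9 dB); phase: φ = -89.9°.

|H| = 0.001431 (-56.9 dB), φ = -89.9°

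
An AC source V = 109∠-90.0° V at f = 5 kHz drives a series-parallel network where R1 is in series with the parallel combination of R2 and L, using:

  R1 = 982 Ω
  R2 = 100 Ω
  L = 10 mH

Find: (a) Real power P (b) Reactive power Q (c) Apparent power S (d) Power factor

Step 1 — Angular frequency: ω = 2π·f = 2π·5000 = 3.142e+04 rad/s.
Step 2 — Component impedances:
  R1: Z = R = 982 Ω
  R2: Z = R = 100 Ω
  L: Z = jωL = j·3.142e+04·0.01 = 0 + j314.2 Ω
Step 3 — Parallel branch: R2 || L = 1/(1/R2 + 1/L) = 90.8 + j28.9 Ω.
Step 4 — Series with R1: Z_total = R1 + (R2 || L) = 1073 + j28.9 Ω = 1073∠1.5° Ω.
Step 5 — Source phasor: V = 109∠-90.0° V = 0 - j109 V.
Step 6 — Current: I = V / Z = -0.002735 - j0.1015 A = 0.1016∠-91.5° A.
Step 7 — Complex power: S = V·I* = 11.07 + j0.2982 VA.
Step 8 — Real power: P = Re(S) = 11.07 W.
Step 9 — Reactive power: Q = Im(S) = 0.2982 VAR.
Step 10 — Apparent power: |S| = 11.07 VA.
Step 11 — Power factor: PF = P/|S| = 0.9996 (lagging).

(a) P = 11.07 W  (b) Q = 0.2982 VAR  (c) S = 11.07 VA  (d) PF = 0.9996 (lagging)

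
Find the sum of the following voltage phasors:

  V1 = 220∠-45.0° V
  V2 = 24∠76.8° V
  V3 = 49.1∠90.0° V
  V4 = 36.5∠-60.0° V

Step 1 — Convert each phasor to rectangular form:
  V1 = 220·(cos(-45.0°) + j·sin(-45.0°)) = 155.6 - j155.6 V
  V2 = 24·(cos(76.8°) + j·sin(76.8°)) = 5.48 + j23.37 V
  V3 = 49.1·(cos(90.0°) + j·sin(90.0°)) = 0 + j49.1 V
  V4 = 36.5·(cos(-60.0°) + j·sin(-60.0°)) = 18.25 - j31.61 V
Step 2 — Sum components: V_total = 179.3 - j114.7 V.
Step 3 — Convert to polar: |V_total| = 212.8 V, ∠V_total = -32.6°.

V_total = 212.8∠-32.6° V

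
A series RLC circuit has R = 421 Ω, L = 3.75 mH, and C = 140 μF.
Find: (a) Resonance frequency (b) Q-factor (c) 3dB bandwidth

Step 1 — Resonance: ω₀ = 1/√(LC) = 1/√(0.00375·0.00014) = 1380 rad/s.
Step 2 — f₀ = ω₀/(2π) = 219.7 Hz.
Step 3 — Series Q: Q = ω₀L/R = 1380·0.00375/421 = 0.01229.
Step 4 — Bandwidth: Δω = ω₀/Q = 1.123e+05 rad/s; BW = Δω/(2π) = 1.787e+04 Hz.

(a) f₀ = 219.7 Hz  (b) Q = 0.01229  (c) BW = 1.787e+04 Hz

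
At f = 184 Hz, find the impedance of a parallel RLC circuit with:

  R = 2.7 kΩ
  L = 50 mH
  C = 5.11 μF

Step 1 — Angular frequency: ω = 2π·f = 2π·184 = 1156 rad/s.
Step 2 — Component impedances:
  R: Z = R = 2700 Ω
  L: Z = jωL = j·1156·0.05 = 0 + j57.81 Ω
  C: Z = 1/(jωC) = -j/(ω·C) = 0 - j169.3 Ω
Step 3 — Parallel combination: 1/Z_total = 1/R + 1/L + 1/C; Z_total = 2.851 + j87.69 Ω = 87.74∠88.1° Ω.

Z = 2.851 + j87.69 Ω = 87.74∠88.1° Ω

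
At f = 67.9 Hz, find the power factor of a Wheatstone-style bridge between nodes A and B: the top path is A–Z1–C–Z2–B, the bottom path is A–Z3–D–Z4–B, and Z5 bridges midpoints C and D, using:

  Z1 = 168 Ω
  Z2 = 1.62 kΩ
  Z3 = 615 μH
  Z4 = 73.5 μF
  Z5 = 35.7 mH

Step 1 — Angular frequency: ω = 2π·f = 2π·67.9 = 426.6 rad/s.
Step 2 — Component impedances:
  Z1: Z = R = 168 Ω
  Z2: Z = R = 1620 Ω
  Z3: Z = jωL = j·426.6·0.000615 = 0 + j0.2624 Ω
  Z4: Z = 1/(jωC) = -j/(ω·C) = 0 - j31.89 Ω
  Z5: Z = jωL = j·426.6·0.0357 = 0 + j15.23 Ω
Step 3 — Bridge requires nodal analysis (the Z5 bridge couples midpoints C and D, so the two paths cannot be reduced to a simple series/parallel combination). Setting node B to ground and injecting 1 A at node A, the 3-node admittance system at A, C, D solves to V_A = Z_AB = 0.6275 - j31.62 Ω = 31.63∠-88.9° Ω.
Step 4 — Power factor: PF = cos(φ) = Re(Z)/|Z| = 0.6275/31.63 = 0.01984.
Step 5 — Type: Im(Z) = -31.62 ⇒ leading (phase φ = -88.9°).

PF = 0.01984 (leading, φ = -88.9°)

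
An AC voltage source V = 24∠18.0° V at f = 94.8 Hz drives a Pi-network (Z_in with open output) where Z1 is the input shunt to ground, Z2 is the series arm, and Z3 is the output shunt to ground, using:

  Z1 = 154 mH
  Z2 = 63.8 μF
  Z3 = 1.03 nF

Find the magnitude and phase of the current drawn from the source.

Step 1 — Angular frequency: ω = 2π·f = 2π·94.8 = 595.6 rad/s.
Step 2 — Component impedances:
  Z1: Z = jωL = j·595.6·0.154 = 0 + j91.73 Ω
  Z2: Z = 1/(jωC) = -j/(ω·C) = 0 - j26.31 Ω
  Z3: Z = 1/(jωC) = -j/(ω·C) = 0 - j1.63e+06 Ω
Step 3 — With open output, the series arm Z2 and the output shunt Z3 appear in series to ground: Z2 + Z3 = 0 - j1.63e+06 Ω.
Step 4 — Parallel with input shunt Z1: Z_in = Z1 || (Z2 + Z3) = 0 + j91.73 Ω = 91.73∠90.0° Ω.
Step 5 — Source phasor: V = 24∠18.0° V = 22.83 + j7.416 V.
Step 6 — Ohm's law: I = V / Z_total = (22.83 + j7.416) / (0 + j91.73) = 0.08085 - j0.2488 A.
Step 7 — Convert to polar: |I| = 0.2616 A, ∠I = -72.0°.

I = 0.2616∠-72.0° A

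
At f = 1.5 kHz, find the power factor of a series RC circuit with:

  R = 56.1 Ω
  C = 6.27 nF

Step 1 — Angular frequency: ω = 2π·f = 2π·1500 = 9425 rad/s.
Step 2 — Component impedances:
  R: Z = R = 56.1 Ω
  C: Z = 1/(jωC) = -j/(ω·C) = 0 - j1.692e+04 Ω
Step 3 — Series combination: Z_total = R + C = 56.1 - j1.692e+04 Ω = 1.692e+04∠-89.8° Ω.
Step 4 — Power factor: PF = cos(φ) = Re(Z)/|Z| = 56.1/16922 = 0.003315.
Step 5 — Type: Im(Z) = -1.692e+04 ⇒ leading (phase φ = -89.8°).

PF = 0.003315 (leading, φ = -89.8°)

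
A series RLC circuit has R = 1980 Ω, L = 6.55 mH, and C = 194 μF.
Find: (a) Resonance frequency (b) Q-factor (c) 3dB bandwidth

Step 1 — Resonance: ω₀ = 1/√(LC) = 1/√(0.00655·0.000194) = 887.1 rad/s.
Step 2 — f₀ = ω₀/(2π) = 141.2 Hz.
Step 3 — Series Q: Q = ω₀L/R = 887.1·0.00655/1980 = 0.002935.
Step 4 — Bandwidth: Δω = ω₀/Q = 3.023e+05 rad/s; BW = Δω/(2π) = 4.811e+04 Hz.

(a) f₀ = 141.2 Hz  (b) Q = 0.002935  (c) BW = 4.811e+04 Hz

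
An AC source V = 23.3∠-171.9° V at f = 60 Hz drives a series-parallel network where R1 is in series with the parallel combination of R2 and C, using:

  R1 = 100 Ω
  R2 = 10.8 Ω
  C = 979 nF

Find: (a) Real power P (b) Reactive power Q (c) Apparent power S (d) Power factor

Step 1 — Angular frequency: ω = 2π·f = 2π·60 = 377 rad/s.
Step 2 — Component impedances:
  R1: Z = R = 100 Ω
  R2: Z = R = 10.8 Ω
  C: Z = 1/(jωC) = -j/(ω·C) = 0 - j2709 Ω
Step 3 — Parallel branch: R2 || C = 1/(1/R2 + 1/C) = 10.8 - j0.04305 Ω.
Step 4 — Series with R1: Z_total = R1 + (R2 || C) = 110.8 - j0.04305 Ω = 110.8∠-0.0° Ω.
Step 5 — Source phasor: V = 23.3∠-171.9° V = -23.07 - j3.283 V.
Step 6 — Current: I = V / Z = -0.2082 - j0.02971 A = 0.2103∠-171.9° A.
Step 7 — Complex power: S = V·I* = 4.9 - j0.001904 VA.
Step 8 — Real power: P = Re(S) = 4.9 W.
Step 9 — Reactive power: Q = Im(S) = -0.001904 VAR.
Step 10 — Apparent power: |S| = 4.9 VA.
Step 11 — Power factor: PF = P/|S| = 1 (leading).

(a) P = 4.9 W  (b) Q = -0.001904 VAR  (c) S = 4.9 VA  (d) PF = 1 (leading)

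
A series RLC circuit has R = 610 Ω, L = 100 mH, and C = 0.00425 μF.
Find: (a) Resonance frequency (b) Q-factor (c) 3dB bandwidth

Step 1 — Resonance: ω₀ = 1/√(LC) = 1/√(0.1·4.25e-09) = 4.851e+04 rad/s.
Step 2 — f₀ = ω₀/(2π) = 7720 Hz.
Step 3 — Series Q: Q = ω₀L/R = 4.851e+04·0.1/610 = 7.952.
Step 4 — Bandwidth: Δω = ω₀/Q = 6100 rad/s; BW = Δω/(2π) = 970.8 Hz.

(a) f₀ = 7720 Hz  (b) Q = 7.952  (c) BW = 970.8 Hz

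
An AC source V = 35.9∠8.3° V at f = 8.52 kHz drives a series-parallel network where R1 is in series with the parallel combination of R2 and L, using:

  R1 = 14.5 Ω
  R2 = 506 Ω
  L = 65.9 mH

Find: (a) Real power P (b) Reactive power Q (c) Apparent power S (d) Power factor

Step 1 — Angular frequency: ω = 2π·f = 2π·8520 = 5.353e+04 rad/s.
Step 2 — Component impedances:
  R1: Z = R = 14.5 Ω
  R2: Z = R = 506 Ω
  L: Z = jωL = j·5.353e+04·0.0659 = 0 + j3528 Ω
Step 3 — Parallel branch: R2 || L = 1/(1/R2 + 1/L) = 495.8 + j71.11 Ω.
Step 4 — Series with R1: Z_total = R1 + (R2 || L) = 510.3 + j71.11 Ω = 515.2∠7.9° Ω.
Step 5 — Source phasor: V = 35.9∠8.3° V = 35.52 + j5.182 V.
Step 6 — Current: I = V / Z = 0.06968 + j0.0004458 A = 0.06968∠0.4° A.
Step 7 — Complex power: S = V·I* = 2.477 + j0.3453 VA.
Step 8 — Real power: P = Re(S) = 2.477 W.
Step 9 — Reactive power: Q = Im(S) = 0.3453 VAR.
Step 10 — Apparent power: |S| = 2.501 VA.
Step 11 — Power factor: PF = P/|S| = 0.9904 (lagging).

(a) P = 2.477 W  (b) Q = 0.3453 VAR  (c) S = 2.501 VA  (d) PF = 0.9904 (lagging)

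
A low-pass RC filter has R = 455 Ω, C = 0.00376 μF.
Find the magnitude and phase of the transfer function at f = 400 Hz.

Step 1 — Angular frequency: ω = 2π·400 = 2513 rad/s.
Step 2 — Transfer function: H(jω) = 1/(1 + jωRC).
Step 3 — Denominator: 1 + jωRC = 1 + j·2513·455·3.76e-09 = 1 + j0.0043.
Step 4 — H = 1 - j0.0043.
Step 5 — Magnitude: |H| = 1 (-0.0 dB); phase: φ = -0.2°.

|H| = 1 (-0.0 dB), φ = -0.2°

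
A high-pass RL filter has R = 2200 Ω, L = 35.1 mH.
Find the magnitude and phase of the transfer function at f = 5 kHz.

Step 1 — Angular frequency: ω = 2π·5000 = 3.142e+04 rad/s.
Step 2 — Transfer function: H(jω) = jωL/(R + jωL).
Step 3 — Numerator jωL = j·1103; denominator R + jωL = 2200 + j1103.
Step 4 — H = 0.2008 + j0.4006.
Step 5 — Magnitude: |H| = 0.4481 (-7.0 dB); phase: φ = 63.4°.

|H| = 0.4481 (-7.0 dB), φ = 63.4°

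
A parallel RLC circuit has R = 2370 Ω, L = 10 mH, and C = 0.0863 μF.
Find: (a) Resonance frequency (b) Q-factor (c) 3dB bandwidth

Step 1 — Resonance: ω₀ = 1/√(LC) = 1/√(0.01·8.63e-08) = 3.404e+04 rad/s.
Step 2 — f₀ = ω₀/(2π) = 5418 Hz.
Step 3 — Parallel Q: Q = R/(ω₀L) = 2370/(3.404e+04·0.01) = 6.962.
Step 4 — Bandwidth: Δω = ω₀/Q = 4889 rad/s; BW = Δω/(2π) = 778.1 Hz.

(a) f₀ = 5418 Hz  (b) Q = 6.962  (c) BW = 778.1 Hz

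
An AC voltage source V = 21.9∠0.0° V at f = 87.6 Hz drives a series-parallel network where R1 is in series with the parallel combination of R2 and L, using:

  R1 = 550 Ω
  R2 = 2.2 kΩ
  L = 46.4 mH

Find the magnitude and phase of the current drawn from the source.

Step 1 — Angular frequency: ω = 2π·f = 2π·87.6 = 550.4 rad/s.
Step 2 — Component impedances:
  R1: Z = R = 550 Ω
  R2: Z = R = 2200 Ω
  L: Z = jωL = j·550.4·0.0464 = 0 + j25.54 Ω
Step 3 — Parallel branch: R2 || L = 1/(1/R2 + 1/L) = 0.2964 + j25.54 Ω.
Step 4 — Series with R1: Z_total = R1 + (R2 || L) = 550.3 + j25.54 Ω = 550.9∠2.7° Ω.
Step 5 — Source phasor: V = 21.9∠0.0° V = 21.9 V.
Step 6 — Ohm's law: I = V / Z_total = (21.9) / (550.3 + j25.54) = 0.03971 - j0.001843 A.
Step 7 — Convert to polar: |I| = 0.03975 A, ∠I = -2.7°.

I = 0.03975∠-2.7° A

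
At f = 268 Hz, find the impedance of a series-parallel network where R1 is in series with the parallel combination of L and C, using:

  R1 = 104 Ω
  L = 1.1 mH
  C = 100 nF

Step 1 — Angular frequency: ω = 2π·f = 2π·268 = 1684 rad/s.
Step 2 — Component impedances:
  R1: Z = R = 104 Ω
  L: Z = jωL = j·1684·0.0011 = 0 + j1.852 Ω
  C: Z = 1/(jωC) = -j/(ω·C) = 0 - j5939 Ω
Step 3 — Parallel branch: L || C = 1/(1/L + 1/C) = 0 + j1.853 Ω.
Step 4 — Series with R1: Z_total = R1 + (L || C) = 104 + j1.853 Ω = 104∠1.0° Ω.

Z = 104 + j1.853 Ω = 104∠1.0° Ω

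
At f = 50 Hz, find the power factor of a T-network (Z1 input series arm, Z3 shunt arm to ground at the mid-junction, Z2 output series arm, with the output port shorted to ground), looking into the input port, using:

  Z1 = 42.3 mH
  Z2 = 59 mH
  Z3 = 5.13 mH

Step 1 — Angular frequency: ω = 2π·f = 2π·50 = 314.2 rad/s.
Step 2 — Component impedances:
  Z1: Z = jωL = j·314.2·0.0423 = 0 + j13.29 Ω
  Z2: Z = jωL = j·314.2·0.059 = 0 + j18.54 Ω
  Z3: Z = jωL = j·314.2·0.00513 = 0 + j1.612 Ω
Step 3 — With the output port shorted to ground, the output series arm Z2 runs from the junction to ground; the shunt arm Z3 also runs from the junction to ground. They appear in parallel: Z3 || Z2 = 0 + j1.483 Ω.
Step 4 — Series with input arm Z1: Z_in = Z1 + (Z3 || Z2) = 0 + j14.77 Ω = 14.77∠90.0° Ω.
Step 5 — Power factor: PF = cos(φ) = Re(Z)/|Z| = 0/14.77 = 0.
Step 6 — Type: Im(Z) = 14.77 ⇒ lagging (phase φ = 90.0°).

PF = 0 (lagging, φ = 90.0°)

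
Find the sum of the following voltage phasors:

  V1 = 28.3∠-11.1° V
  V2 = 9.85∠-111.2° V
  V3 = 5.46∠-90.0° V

Step 1 — Convert each phasor to rectangular form:
  V1 = 28.3·(cos(-11.1°) + j·sin(-11.1°)) = 27.77 - j5.448 V
  V2 = 9.85·(cos(-111.2°) + j·sin(-111.2°)) = -3.562 - j9.183 V
  V3 = 5.46·(cos(-90.0°) + j·sin(-90.0°)) = 0 - j5.46 V
Step 2 — Sum components: V_total = 24.21 - j20.09 V.
Step 3 — Convert to polar: |V_total| = 31.46 V, ∠V_total = -39.7°.

V_total = 31.46∠-39.7° V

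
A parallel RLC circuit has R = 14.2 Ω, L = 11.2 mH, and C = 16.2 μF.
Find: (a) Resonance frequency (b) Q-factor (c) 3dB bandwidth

Step 1 — Resonance: ω₀ = 1/√(LC) = 1/√(0.0112·1.62e-05) = 2348 rad/s.
Step 2 — f₀ = ω₀/(2π) = 373.6 Hz.
Step 3 — Parallel Q: Q = R/(ω₀L) = 14.2/(2348·0.0112) = 0.5401.
Step 4 — Bandwidth: Δω = ω₀/Q = 4347 rad/s; BW = Δω/(2π) = 691.9 Hz.

(a) f₀ = 373.6 Hz  (b) Q = 0.5401  (c) BW = 691.9 Hz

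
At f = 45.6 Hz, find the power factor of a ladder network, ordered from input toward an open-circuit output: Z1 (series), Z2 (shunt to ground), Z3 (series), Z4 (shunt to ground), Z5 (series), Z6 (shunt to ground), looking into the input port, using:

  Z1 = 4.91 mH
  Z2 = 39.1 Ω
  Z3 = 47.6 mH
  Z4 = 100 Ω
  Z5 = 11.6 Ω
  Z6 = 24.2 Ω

Step 1 — Angular frequency: ω = 2π·f = 2π·45.6 = 286.5 rad/s.
Step 2 — Component impedances:
  Z1: Z = jωL = j·286.5·0.00491 = 0 + j1.407 Ω
  Z2: Z = R = 39.1 Ω
  Z3: Z = jωL = j·286.5·0.0476 = 0 + j13.64 Ω
  Z4: Z = R = 100 Ω
  Z5: Z = R = 11.6 Ω
  Z6: Z = R = 24.2 Ω
Step 3 — Ladder network (open output): work backward from the far end, alternating series and parallel combinations. Z_in = 16.72 + j6.07 Ω = 17.79∠20.0° Ω.
Step 4 — Power factor: PF = cos(φ) = Re(Z)/|Z| = 16.7174/17.7852 = 0.94.
Step 5 — Type: Im(Z) = 6.07 ⇒ lagging (phase φ = 20.0°).

PF = 0.94 (lagging, φ = 20.0°)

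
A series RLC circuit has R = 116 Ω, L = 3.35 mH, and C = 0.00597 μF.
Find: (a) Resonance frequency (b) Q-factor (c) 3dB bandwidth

Step 1 — Resonance condition Im(Z)=0 gives ω₀ = 1/√(LC).
Step 2 — ω₀ = 1/√(0.00335·5.97e-09) = 2.236e+05 rad/s.
Step 3 — f₀ = ω₀/(2π) = 3.559e+04 Hz.
Step 4 — Series Q: Q = ω₀L/R = 2.236e+05·0.00335/116 = 6.458.
Step 5 — 3dB bandwidth: Δω = ω₀/Q = 3.463e+04 rad/s; BW = Δω/(2π) = 5511 Hz.

(a) f₀ = 3.559e+04 Hz  (b) Q = 6.458  (c) BW = 5511 Hz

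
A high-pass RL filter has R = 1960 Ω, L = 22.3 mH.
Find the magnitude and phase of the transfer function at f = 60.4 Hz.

Step 1 — Angular frequency: ω = 2π·60.4 = 379.5 rad/s.
Step 2 — Transfer function: H(jω) = jωL/(R + jωL).
Step 3 — Numerator jωL = j·8.463; denominator R + jωL = 1960 + j8.463.
Step 4 — H = 1.864e-05 + j0.004318.
Step 5 — Magnitude: |H| = 0.004318 (-47.3 dB); phase: φ = 89.8°.

|H| = 0.004318 (-47.3 dB), φ = 89.8°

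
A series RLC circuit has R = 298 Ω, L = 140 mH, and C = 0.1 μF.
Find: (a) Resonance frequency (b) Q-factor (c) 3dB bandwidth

Step 1 — Resonance: ω₀ = 1/√(LC) = 1/√(0.14·1e-07) = 8452 rad/s.
Step 2 — f₀ = ω₀/(2π) = 1345 Hz.
Step 3 — Series Q: Q = ω₀L/R = 8452·0.14/298 = 3.971.
Step 4 — Bandwidth: Δω = ω₀/Q = 2129 rad/s; BW = Δω/(2π) = 338.8 Hz.

(a) f₀ = 1345 Hz  (b) Q = 3.971  (c) BW = 338.8 Hz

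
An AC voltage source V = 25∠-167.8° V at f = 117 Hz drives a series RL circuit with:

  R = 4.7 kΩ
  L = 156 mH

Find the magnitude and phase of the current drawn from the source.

Step 1 — Angular frequency: ω = 2π·f = 2π·117 = 735.1 rad/s.
Step 2 — Component impedances:
  R: Z = R = 4700 Ω
  L: Z = jωL = j·735.1·0.156 = 0 + j114.7 Ω
Step 3 — Series combination: Z_total = R + L = 4700 + j114.7 Ω = 4701∠1.4° Ω.
Step 4 — Source phasor: V = 25∠-167.8° V = -24.44 - j5.283 V.
Step 5 — Ohm's law: I = V / Z_total = (-24.44 - j5.283) / (4700 + j114.7) = -0.005223 - j0.0009966 A.
Step 6 — Convert to polar: |I| = 0.005318 A, ∠I = -169.2°.

I = 0.005318∠-169.2° A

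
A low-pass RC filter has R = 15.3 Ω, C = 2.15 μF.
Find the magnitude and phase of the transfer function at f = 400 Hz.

Step 1 — Angular frequency: ω = 2π·400 = 2513 rad/s.
Step 2 — Transfer function: H(jω) = 1/(1 + jωRC).
Step 3 — Denominator: 1 + jωRC = 1 + j·2513·15.3·2.15e-06 = 1 + j0.08267.
Step 4 — H = 0.9932 - j0.08211.
Step 5 — Magnitude: |H| = 0.9966 (-0.0 dB); phase: φ = -4.7°.

|H| = 0.9966 (-0.0 dB), φ = -4.7°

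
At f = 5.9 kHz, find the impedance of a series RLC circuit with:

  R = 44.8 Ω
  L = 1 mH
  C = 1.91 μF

Step 1 — Angular frequency: ω = 2π·f = 2π·5900 = 3.707e+04 rad/s.
Step 2 — Component impedances:
  R: Z = R = 44.8 Ω
  L: Z = jωL = j·3.707e+04·0.001 = 0 + j37.07 Ω
  C: Z = 1/(jωC) = -j/(ω·C) = 0 - j14.12 Ω
Step 3 — Series combination: Z_total = R + L + C = 44.8 + j22.95 Ω = 50.34∠27.1° Ω.

Z = 44.8 + j22.95 Ω = 50.34∠27.1° Ω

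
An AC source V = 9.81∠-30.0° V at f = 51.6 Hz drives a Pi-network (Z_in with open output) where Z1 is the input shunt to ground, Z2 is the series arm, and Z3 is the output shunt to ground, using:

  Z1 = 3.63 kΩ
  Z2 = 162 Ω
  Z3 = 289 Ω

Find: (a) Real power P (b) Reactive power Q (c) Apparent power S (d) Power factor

Step 1 — Angular frequency: ω = 2π·f = 2π·51.6 = 324.2 rad/s.
Step 2 — Component impedances:
  Z1: Z = R = 3630 Ω
  Z2: Z = R = 162 Ω
  Z3: Z = R = 289 Ω
Step 3 — With open output, the series arm Z2 and the output shunt Z3 appear in series to ground: Z2 + Z3 = 451 Ω.
Step 4 — Parallel with input shunt Z1: Z_in = Z1 || (Z2 + Z3) = 401.2 Ω = 401.2∠0.0° Ω.
Step 5 — Source phasor: V = 9.81∠-30.0° V = 8.496 - j4.905 V.
Step 6 — Current: I = V / Z = 0.02118 - j0.01223 A = 0.02445∠-30.0° A.
Step 7 — Complex power: S = V·I* = 0.2399 VA.
Step 8 — Real power: P = Re(S) = 0.2399 W.
Step 9 — Reactive power: Q = Im(S) = 0 VAR.
Step 10 — Apparent power: |S| = 0.2399 VA.
Step 11 — Power factor: PF = P/|S| = 1 (unity).

(a) P = 0.2399 W  (b) Q = 0 VAR  (c) S = 0.2399 VA  (d) PF = 1 (unity)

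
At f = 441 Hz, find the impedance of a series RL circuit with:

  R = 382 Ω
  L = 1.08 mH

Step 1 — Angular frequency: ω = 2π·f = 2π·441 = 2771 rad/s.
Step 2 — Component impedances:
  R: Z = R = 382 Ω
  L: Z = jωL = j·2771·0.00108 = 0 + j2.993 Ω
Step 3 — Series combination: Z_total = R + L = 382 + j2.993 Ω = 382∠0.4° Ω.

Z = 382 + j2.993 Ω = 382∠0.4° Ω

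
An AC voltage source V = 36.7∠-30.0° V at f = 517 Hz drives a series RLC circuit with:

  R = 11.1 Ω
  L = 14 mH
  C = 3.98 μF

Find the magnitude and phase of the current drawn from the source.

Step 1 — Angular frequency: ω = 2π·f = 2π·517 = 3248 rad/s.
Step 2 — Component impedances:
  R: Z = R = 11.1 Ω
  L: Z = jωL = j·3248·0.014 = 0 + j45.48 Ω
  C: Z = 1/(jωC) = -j/(ω·C) = 0 - j77.35 Ω
Step 3 — Series combination: Z_total = R + L + C = 11.1 - j31.87 Ω = 33.75∠-70.8° Ω.
Step 4 — Source phasor: V = 36.7∠-30.0° V = 31.78 - j18.35 V.
Step 5 — Ohm's law: I = V / Z_total = (31.78 - j18.35) / (11.1 - j31.87) = 0.8233 + j0.7105 A.
Step 6 — Convert to polar: |I| = 1.087 A, ∠I = 40.8°.

I = 1.087∠40.8° A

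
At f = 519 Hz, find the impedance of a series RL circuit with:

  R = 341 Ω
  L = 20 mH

Step 1 — Angular frequency: ω = 2π·f = 2π·519 = 3261 rad/s.
Step 2 — Component impedances:
  R: Z = R = 341 Ω
  L: Z = jωL = j·3261·0.02 = 0 + j65.22 Ω
Step 3 — Series combination: Z_total = R + L = 341 + j65.22 Ω = 347.2∠10.8° Ω.

Z = 341 + j65.22 Ω = 347.2∠10.8° Ω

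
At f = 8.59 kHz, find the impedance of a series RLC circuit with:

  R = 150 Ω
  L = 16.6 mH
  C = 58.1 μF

Step 1 — Angular frequency: ω = 2π·f = 2π·8590 = 5.397e+04 rad/s.
Step 2 — Component impedances:
  R: Z = R = 150 Ω
  L: Z = jωL = j·5.397e+04·0.0166 = 0 + j895.9 Ω
  C: Z = 1/(jωC) = -j/(ω·C) = 0 - j0.3189 Ω
Step 3 — Series combination: Z_total = R + L + C = 150 + j895.6 Ω = 908.1∠80.5° Ω.

Z = 150 + j895.6 Ω = 908.1∠80.5° Ω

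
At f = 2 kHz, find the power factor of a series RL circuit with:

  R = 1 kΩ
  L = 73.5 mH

Step 1 — Angular frequency: ω = 2π·f = 2π·2000 = 1.257e+04 rad/s.
Step 2 — Component impedances:
  R: Z = R = 1000 Ω
  L: Z = jωL = j·1.257e+04·0.0735 = 0 + j923.6 Ω
Step 3 — Series combination: Z_total = R + L = 1000 + j923.6 Ω = 1361∠42.7° Ω.
Step 4 — Power factor: PF = cos(φ) = Re(Z)/|Z| = 1000/1361.3 = 0.7346.
Step 5 — Type: Im(Z) = 923.6 ⇒ lagging (phase φ = 42.7°).

PF = 0.7346 (lagging, φ = 42.7°)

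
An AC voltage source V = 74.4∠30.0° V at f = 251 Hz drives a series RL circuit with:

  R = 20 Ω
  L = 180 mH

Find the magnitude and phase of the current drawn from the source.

Step 1 — Angular frequency: ω = 2π·f = 2π·251 = 1577 rad/s.
Step 2 — Component impedances:
  R: Z = R = 20 Ω
  L: Z = jωL = j·1577·0.18 = 0 + j283.9 Ω
Step 3 — Series combination: Z_total = R + L = 20 + j283.9 Ω = 284.6∠86.0° Ω.
Step 4 — Source phasor: V = 74.4∠30.0° V = 64.43 + j37.2 V.
Step 5 — Ohm's law: I = V / Z_total = (64.43 + j37.2) / (20 + j283.9) = 0.1463 - j0.2167 A.
Step 6 — Convert to polar: |I| = 0.2614 A, ∠I = -56.0°.

I = 0.2614∠-56.0° A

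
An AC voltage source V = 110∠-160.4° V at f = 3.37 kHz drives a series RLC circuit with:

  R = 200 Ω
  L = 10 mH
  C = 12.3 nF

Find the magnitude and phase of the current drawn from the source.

Step 1 — Angular frequency: ω = 2π·f = 2π·3370 = 2.117e+04 rad/s.
Step 2 — Component impedances:
  R: Z = R = 200 Ω
  L: Z = jωL = j·2.117e+04·0.01 = 0 + j211.7 Ω
  C: Z = 1/(jωC) = -j/(ω·C) = 0 - j3840 Ω
Step 3 — Series combination: Z_total = R + L + C = 200 - j3628 Ω = 3633∠-86.8° Ω.
Step 4 — Source phasor: V = 110∠-160.4° V = -103.6 - j36.9 V.
Step 5 — Ohm's law: I = V / Z_total = (-103.6 - j36.9) / (200 - j3628) = 0.00857 - j0.02904 A.
Step 6 — Convert to polar: |I| = 0.03028 A, ∠I = -73.6°.

I = 0.03028∠-73.6° A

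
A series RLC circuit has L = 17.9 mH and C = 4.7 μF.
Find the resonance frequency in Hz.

Step 1 — Resonance condition Im(Z)=0 gives ω₀ = 1/√(LC).
Step 2 — ω₀ = 1/√(0.0179·4.7e-06) = 3448 rad/s.
Step 3 — f₀ = ω₀/(2π) = 548.7 Hz.

f₀ = 548.7 Hz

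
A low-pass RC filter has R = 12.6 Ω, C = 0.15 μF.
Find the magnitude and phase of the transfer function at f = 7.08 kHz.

Step 1 — Angular frequency: ω = 2π·7080 = 4.448e+04 rad/s.
Step 2 — Transfer function: H(jω) = 1/(1 + jωRC).
Step 3 — Denominator: 1 + jωRC = 1 + j·4.448e+04·12.6·1.5e-07 = 1 + j0.08408.
Step 4 — H = 0.993 - j0.08349.
Step 5 — Magnitude: |H| = 0.9965 (-0.0 dB); phase: φ = -4.8°.

|H| = 0.9965 (-0.0 dB), φ = -4.8°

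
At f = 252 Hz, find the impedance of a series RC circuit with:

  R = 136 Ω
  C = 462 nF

Step 1 — Angular frequency: ω = 2π·f = 2π·252 = 1583 rad/s.
Step 2 — Component impedances:
  R: Z = R = 136 Ω
  C: Z = 1/(jωC) = -j/(ω·C) = 0 - j1367 Ω
Step 3 — Series combination: Z_total = R + C = 136 - j1367 Ω = 1374∠-84.3° Ω.

Z = 136 - j1367 Ω = 1374∠-84.3° Ω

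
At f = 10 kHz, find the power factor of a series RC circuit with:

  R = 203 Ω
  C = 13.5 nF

Step 1 — Angular frequency: ω = 2π·f = 2π·1e+04 = 6.283e+04 rad/s.
Step 2 — Component impedances:
  R: Z = R = 203 Ω
  C: Z = 1/(jωC) = -j/(ω·C) = 0 - j1179 Ω
Step 3 — Series combination: Z_total = R + C = 203 - j1179 Ω = 1196∠-80.2° Ω.
Step 4 — Power factor: PF = cos(φ) = Re(Z)/|Z| = 203/1196 = 0.1697.
Step 5 — Type: Im(Z) = -1179 ⇒ leading (phase φ = -80.2°).

PF = 0.1697 (leading, φ = -80.2°)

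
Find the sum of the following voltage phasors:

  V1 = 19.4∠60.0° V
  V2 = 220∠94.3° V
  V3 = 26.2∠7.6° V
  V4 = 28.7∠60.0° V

Step 1 — Convert each phasor to rectangular form:
  V1 = 19.4·(cos(60.0°) + j·sin(60.0°)) = 9.7 + j16.8 V
  V2 = 220·(cos(94.3°) + j·sin(94.3°)) = -16.5 + j219.4 V
  V3 = 26.2·(cos(7.6°) + j·sin(7.6°)) = 25.97 + j3.465 V
  V4 = 28.7·(cos(60.0°) + j·sin(60.0°)) = 14.35 + j24.85 V
Step 2 — Sum components: V_total = 33.52 + j264.5 V.
Step 3 — Convert to polar: |V_total| = 266.6 V, ∠V_total = 82.8°.

V_total = 266.6∠82.8° V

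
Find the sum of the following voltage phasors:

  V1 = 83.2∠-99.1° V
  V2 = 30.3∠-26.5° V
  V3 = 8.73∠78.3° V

Step 1 — Convert each phasor to rectangular form:
  V1 = 83.2·(cos(-99.1°) + j·sin(-99.1°)) = -13.16 - j82.15 V
  V2 = 30.3·(cos(-26.5°) + j·sin(-26.5°)) = 27.12 - j13.52 V
  V3 = 8.73·(cos(78.3°) + j·sin(78.3°)) = 1.77 + j8.549 V
Step 2 — Sum components: V_total = 15.73 - j87.12 V.
Step 3 — Convert to polar: |V_total| = 88.53 V, ∠V_total = -79.8°.

V_total = 88.53∠-79.8° V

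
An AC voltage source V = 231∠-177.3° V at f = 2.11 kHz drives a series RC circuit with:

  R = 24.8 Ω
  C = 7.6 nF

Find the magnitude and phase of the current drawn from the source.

Step 1 — Angular frequency: ω = 2π·f = 2π·2110 = 1.326e+04 rad/s.
Step 2 — Component impedances:
  R: Z = R = 24.8 Ω
  C: Z = 1/(jωC) = -j/(ω·C) = 0 - j9925 Ω
Step 3 — Series combination: Z_total = R + C = 24.8 - j9925 Ω = 9925∠-89.9° Ω.
Step 4 — Source phasor: V = 231∠-177.3° V = -230.7 - j10.88 V.
Step 5 — Ohm's law: I = V / Z_total = (-230.7 - j10.88) / (24.8 - j9925) = 0.001038 - j0.02325 A.
Step 6 — Convert to polar: |I| = 0.02327 A, ∠I = -87.4°.

I = 0.02327∠-87.4° A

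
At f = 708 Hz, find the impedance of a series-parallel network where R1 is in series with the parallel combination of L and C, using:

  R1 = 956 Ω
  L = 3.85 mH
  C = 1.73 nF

Step 1 — Angular frequency: ω = 2π·f = 2π·708 = 4448 rad/s.
Step 2 — Component impedances:
  R1: Z = R = 956 Ω
  L: Z = jωL = j·4448·0.00385 = 0 + j17.13 Ω
  C: Z = 1/(jωC) = -j/(ω·C) = 0 - j1.299e+05 Ω
Step 3 — Parallel branch: L || C = 1/(1/L + 1/C) = 0 + j17.13 Ω.
Step 4 — Series with R1: Z_total = R1 + (L || C) = 956 + j17.13 Ω = 956.2∠1.0° Ω.

Z = 956 + j17.13 Ω = 956.2∠1.0° Ω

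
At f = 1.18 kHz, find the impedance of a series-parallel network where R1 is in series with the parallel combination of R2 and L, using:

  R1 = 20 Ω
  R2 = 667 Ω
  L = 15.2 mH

Step 1 — Angular frequency: ω = 2π·f = 2π·1180 = 7414 rad/s.
Step 2 — Component impedances:
  R1: Z = R = 20 Ω
  R2: Z = R = 667 Ω
  L: Z = jωL = j·7414·0.0152 = 0 + j112.7 Ω
Step 3 — Parallel branch: R2 || L = 1/(1/R2 + 1/L) = 18.51 + j109.6 Ω.
Step 4 — Series with R1: Z_total = R1 + (R2 || L) = 38.51 + j109.6 Ω = 116.1∠70.6° Ω.

Z = 38.51 + j109.6 Ω = 116.1∠70.6° Ω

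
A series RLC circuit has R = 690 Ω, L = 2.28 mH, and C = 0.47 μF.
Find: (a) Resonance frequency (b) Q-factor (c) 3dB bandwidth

Step 1 — Resonance: ω₀ = 1/√(LC) = 1/√(0.00228·4.7e-07) = 3.055e+04 rad/s.
Step 2 — f₀ = ω₀/(2π) = 4862 Hz.
Step 3 — Series Q: Q = ω₀L/R = 3.055e+04·0.00228/690 = 0.1009.
Step 4 — Bandwidth: Δω = ω₀/Q = 3.026e+05 rad/s; BW = Δω/(2π) = 4.817e+04 Hz.

(a) f₀ = 4862 Hz  (b) Q = 0.1009  (c) BW = 4.817e+04 Hz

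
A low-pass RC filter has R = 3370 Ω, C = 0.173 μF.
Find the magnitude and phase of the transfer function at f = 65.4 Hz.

Step 1 — Angular frequency: ω = 2π·65.4 = 410.9 rad/s.
Step 2 — Transfer function: H(jω) = 1/(1 + jωRC).
Step 3 — Denominator: 1 + jωRC = 1 + j·410.9·3370·1.73e-07 = 1 + j0.2396.
Step 4 — H = 0.9457 - j0.2266.
Step 5 — Magnitude: |H| = 0.9725 (-0.2 dB); phase: φ = -13.5°.

|H| = 0.9725 (-0.2 dB), φ = -13.5°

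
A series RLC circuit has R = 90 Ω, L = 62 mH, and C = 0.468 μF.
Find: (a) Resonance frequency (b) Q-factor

Step 1 — Resonance condition Im(Z)=0 gives ω₀ = 1/√(LC).
Step 2 — ω₀ = 1/√(0.062·4.68e-07) = 5871 rad/s.
Step 3 — f₀ = ω₀/(2π) = 934.3 Hz.
Step 4 — Series Q: Q = ω₀L/R = 5871·0.062/90 = 4.044.

(a) f₀ = 934.3 Hz  (b) Q = 4.044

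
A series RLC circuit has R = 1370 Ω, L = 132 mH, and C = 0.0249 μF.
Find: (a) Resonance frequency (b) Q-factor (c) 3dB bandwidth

Step 1 — Resonance: ω₀ = 1/√(LC) = 1/√(0.132·2.49e-08) = 1.744e+04 rad/s.
Step 2 — f₀ = ω₀/(2π) = 2776 Hz.
Step 3 — Series Q: Q = ω₀L/R = 1.744e+04·0.132/1370 = 1.681.
Step 4 — Bandwidth: Δω = ω₀/Q = 1.038e+04 rad/s; BW = Δω/(2π) = 1652 Hz.

(a) f₀ = 2776 Hz  (b) Q = 1.681  (c) BW = 1652 Hz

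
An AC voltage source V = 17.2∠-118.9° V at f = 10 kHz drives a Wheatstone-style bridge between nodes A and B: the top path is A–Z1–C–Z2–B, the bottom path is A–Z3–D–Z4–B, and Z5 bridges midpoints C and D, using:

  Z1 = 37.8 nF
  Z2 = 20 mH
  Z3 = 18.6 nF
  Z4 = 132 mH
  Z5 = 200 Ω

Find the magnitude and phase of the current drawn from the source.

Step 1 — Angular frequency: ω = 2π·f = 2π·1e+04 = 6.283e+04 rad/s.
Step 2 — Component impedances:
  Z1: Z = 1/(jωC) = -j/(ω·C) = 0 - j421 Ω
  Z2: Z = jωL = j·6.283e+04·0.02 = 0 + j1257 Ω
  Z3: Z = 1/(jωC) = -j/(ω·C) = 0 - j855.7 Ω
  Z4: Z = jωL = j·6.283e+04·0.132 = 0 + j8294 Ω
  Z5: Z = R = 200 Ω
Step 3 — Bridge requires nodal analysis (the Z5 bridge couples midpoints C and D, so the two paths cannot be reduced to a simple series/parallel combination). Setting node B to ground and injecting 1 A at node A, the 3-node admittance system at A, C, D solves to V_A = Z_AB = 7.715 + j808.1 Ω = 808.1∠89.5° Ω.
Step 4 — Source phasor: V = 17.2∠-118.9° V = -8.312 - j15.06 V.
Step 5 — Ohm's law: I = V / Z_total = (-8.312 - j15.06) / (7.715 + j808.1) = -0.01873 + j0.01011 A.
Step 6 — Convert to polar: |I| = 0.02128 A, ∠I = 151.6°.

I = 0.02128∠151.6° A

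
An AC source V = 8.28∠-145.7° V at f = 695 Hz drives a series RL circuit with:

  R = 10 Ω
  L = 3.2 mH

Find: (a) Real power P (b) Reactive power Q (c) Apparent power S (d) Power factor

Step 1 — Angular frequency: ω = 2π·f = 2π·695 = 4367 rad/s.
Step 2 — Component impedances:
  R: Z = R = 10 Ω
  L: Z = jωL = j·4367·0.0032 = 0 + j13.97 Ω
Step 3 — Series combination: Z_total = R + L = 10 + j13.97 Ω = 17.18∠54.4° Ω.
Step 4 — Source phasor: V = 8.28∠-145.7° V = -6.84 - j4.666 V.
Step 5 — Current: I = V / Z = -0.4525 + j0.1657 A = 0.4819∠159.9° A.
Step 6 — Complex power: S = V·I* = 2.322 + j3.245 VA.
Step 7 — Real power: P = Re(S) = 2.322 W.
Step 8 — Reactive power: Q = Im(S) = 3.245 VAR.
Step 9 — Apparent power: |S| = 3.99 VA.
Step 10 — Power factor: PF = P/|S| = 0.582 (lagging).

(a) P = 2.322 W  (b) Q = 3.245 VAR  (c) S = 3.99 VA  (d) PF = 0.582 (lagging)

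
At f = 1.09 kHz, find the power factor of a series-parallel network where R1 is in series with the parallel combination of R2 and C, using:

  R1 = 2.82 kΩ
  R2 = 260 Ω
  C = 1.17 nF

Step 1 — Angular frequency: ω = 2π·f = 2π·1090 = 6849 rad/s.
Step 2 — Component impedances:
  R1: Z = R = 2820 Ω
  R2: Z = R = 260 Ω
  C: Z = 1/(jωC) = -j/(ω·C) = 0 - j1.248e+05 Ω
Step 3 — Parallel branch: R2 || C = 1/(1/R2 + 1/C) = 260 - j0.5417 Ω.
Step 4 — Series with R1: Z_total = R1 + (R2 || C) = 3080 - j0.5417 Ω = 3080∠-0.0° Ω.
Step 5 — Power factor: PF = cos(φ) = Re(Z)/|Z| = 3080/3080 = 1.
Step 6 — Type: Im(Z) = -0.5417 ⇒ leading (phase φ = -0.0°).

PF = 1 (leading, φ = -0.0°)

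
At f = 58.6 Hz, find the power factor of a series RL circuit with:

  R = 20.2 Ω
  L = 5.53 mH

Step 1 — Angular frequency: ω = 2π·f = 2π·58.6 = 368.2 rad/s.
Step 2 — Component impedances:
  R: Z = R = 20.2 Ω
  L: Z = jωL = j·368.2·0.00553 = 0 + j2.036 Ω
Step 3 — Series combination: Z_total = R + L = 20.2 + j2.036 Ω = 20.3∠5.8° Ω.
Step 4 — Power factor: PF = cos(φ) = Re(Z)/|Z| = 20.2/20.302 = 0.995.
Step 5 — Type: Im(Z) = 2.036 ⇒ lagging (phase φ = 5.8°).

PF = 0.995 (lagging, φ = 5.8°)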